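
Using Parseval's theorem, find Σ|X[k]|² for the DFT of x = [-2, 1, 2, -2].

Parseval: Σ|x[n]|² = (1/N)Σ|X[k]|², so Σ|X[k]|² = N·Σ|x[n]|² = 4·13.0000

Σ|X[k]|² = N·Σ|x[n]|² = 4·13.0000 = 52.0000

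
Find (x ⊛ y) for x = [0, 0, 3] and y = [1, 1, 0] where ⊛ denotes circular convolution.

(x ⊛ y)[n] = Σ(m=0 to 2) x[m] · y[(n-m) mod 3]

Computing each output sample:
(x ⊛ y)[0] = 3
(x ⊛ y)[1] = 0
(x ⊛ y)[2] = 3

x ⊛ y = [3, 0, 3]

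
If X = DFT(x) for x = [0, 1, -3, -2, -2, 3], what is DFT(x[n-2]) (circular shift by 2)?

Time shift by 2: X_shifted[k] = ω_6^(2k) · X[k]
Shifted x = [-2, 3, 0, 1, -3, -2]

DFT(x[n-2]) = [-3, -1.0000-6.9282i, -1.7321i, -7, 1.7321i, -1.0000+6.9282i]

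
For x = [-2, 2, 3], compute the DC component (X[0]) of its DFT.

X[0] = Σ(n=0 to 2) x[n] · ω_3^0 = Σ x[n]
= (-2) + (2) + (3)

X[0] = 3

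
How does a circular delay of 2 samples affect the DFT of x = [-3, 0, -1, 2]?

Time shift by 2: X_shifted[k] = ω_4^(2k) · X[k]
Shifted x = [-1, 2, -3, 0]

DFT(x[n-2]) = [-2, 2-2i, -6, 2+2i]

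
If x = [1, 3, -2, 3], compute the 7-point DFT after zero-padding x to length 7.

Original 4-point DFT: [5, 3, -7, 3]
Zero-padded 7-point DFT provides frequency interpolation.

DFT_7([x, 0, ...]) = [5, 0.6126-1.6973i, 4.0048-1.4471i, -3.6174-5.7901i, -3.6174+5.7901i, 4.0048+1.4471i, 0.6126+1.6973i]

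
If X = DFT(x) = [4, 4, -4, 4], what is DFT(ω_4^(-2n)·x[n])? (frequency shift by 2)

Modulation property: DFT(ω_4^(-2n)·x[n]) = X[(k-2) mod 4], so circularly shift X by 2 positions.

X[k-2] = [-4, 4, 4, 4]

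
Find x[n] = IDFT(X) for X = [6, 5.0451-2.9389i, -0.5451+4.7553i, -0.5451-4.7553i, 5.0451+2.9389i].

x[n] = (1/5) Σ(k=0 to 4) X[k] · e^(2πikn/5)

Computing each x[n]:
x[0] = 3
x[1] = 2
x[2] = 2
x[3] = -3
x[4] = 2

x = [3, 2, 2, -3, 2]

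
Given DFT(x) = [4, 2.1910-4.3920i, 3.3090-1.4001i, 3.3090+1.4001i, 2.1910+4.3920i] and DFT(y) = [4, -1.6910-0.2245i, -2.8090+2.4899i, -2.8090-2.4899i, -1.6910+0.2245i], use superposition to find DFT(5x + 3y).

By linearity: DFT(5x + 3y) = 5·DFT(x) + 3·DFT(y)
= 5·[4, 2.1910-4.3920i, 3.3090-1.4001i, 3.3090+1.4001i, 2.1910+4.3920i] + 3·[4, -1.6910-0.2245i, -2.8090+2.4899i, -2.8090-2.4899i, -1.6910+0.2245i]

Computing element-wise:
Z[0] = 5·(4) + 3·(4) = 32
Z[1] = 5·(2.1910-4.3920i) + 3·(-1.6910-0.2245i) = 5.8820-22.6335i
Z[2] = 5·(3.3090-1.4001i) + 3·(-2.8090+2.4899i) = 8.1180+0.4692i
Z[3] = 5·(3.3090+1.4001i) + 3·(-2.8090-2.4899i) = 8.1180-0.4692i
Z[4] = 5·(2.1910+4.3920i) + 3·(-1.6910+0.2245i) = 5.8820+22.6335i

DFT(5x + 3y) = 5·X + 3·Y = [32, 5.8820-22.6335i, 8.1180+0.4692i, 8.1180-0.4692i, 5.8820+22.6335i]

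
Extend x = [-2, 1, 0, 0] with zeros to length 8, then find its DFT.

Original 4-point DFT: [-1, -2-1i, -3, -2+1i]
Zero-padded 8-point DFT provides frequency interpolation.

DFT_8([x, 0, ...]) = [-1, -1.2929-0.7071i, -2-1i, -2.7071-0.7071i, -3, -2.7071+0.7071i, -2+1i, -1.2929+0.7071i]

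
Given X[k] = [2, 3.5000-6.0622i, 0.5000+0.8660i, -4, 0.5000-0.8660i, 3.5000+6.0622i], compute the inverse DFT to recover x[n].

x[n] = (1/6) Σ(k=0 to 5) X[k] · e^(2πikn/6)

Computing each x[n]:
x[0] = 1
x[1] = 3
x[2] = 1
x[3] = 0
x[4] = -3
x[5] = 0

x = [1, 3, 1, 0, -3, 0]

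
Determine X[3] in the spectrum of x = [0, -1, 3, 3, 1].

X[3] = Σ(n=0 to 4) x[n] · ω_5^(3n) where ω_5 = e^(-2πi/5)
= (0)·ω_5^0 + (-1)·ω_5^3 + (3)·ω_5^6 + (3)·ω_5^9 + (1)·ω_5^12

X[3] = 1.8541-1.1756i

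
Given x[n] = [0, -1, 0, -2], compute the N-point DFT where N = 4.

X[k] = Σ(n=0 to 3) x[n] · ω_4^(nk)
where ω_4 = e^(-2πi/4)

Computing each X[k]:
X[0] = -3
X[1] = -1i
X[2] = 3
X[3] = 1i

X = [-3, -1i, 3, 1i]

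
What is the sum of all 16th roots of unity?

Sum of all nth roots of unity equals 0 for n > 1 (geometric series with r ≠ 1).

0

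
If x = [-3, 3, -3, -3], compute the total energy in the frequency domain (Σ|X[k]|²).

Parseval: Σ|x[n]|² = (1/N)Σ|X[k]|², so Σ|X[k]|² = N·Σ|x[n]|² = 4·36.0000

Σ|X[k]|² = N·Σ|x[n]|² = 4·36.0000 = 144.0000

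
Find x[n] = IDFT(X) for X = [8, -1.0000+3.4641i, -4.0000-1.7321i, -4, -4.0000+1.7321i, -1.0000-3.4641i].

x[n] = (1/6) Σ(k=0 to 5) X[k] · e^(2πikn/6)

Computing each x[n]:
x[0] = -1
x[1] = 2
x[2] = 0
x[3] = 1
x[4] = 3
x[5] = 3

x = [-1, 2, 0, 1, 3, 3]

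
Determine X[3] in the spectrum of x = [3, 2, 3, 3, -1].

X[3] = Σ(n=0 to 4) x[n] · ω_5^(3n) where ω_5 = e^(-2πi/5)
= (3)·ω_5^0 + (2)·ω_5^3 + (3)·ω_5^6 + (3)·ω_5^9 + (-1)·ω_5^12

X[3] = 4.0451+1.7634i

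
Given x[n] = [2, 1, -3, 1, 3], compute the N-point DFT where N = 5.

X[k] = Σ(n=0 to 4) x[n] · ω_5^(nk)
where ω_5 = e^(-2πi/5)

Computing each X[k]:
X[0] = 4
X[1] = 4.8541+4.2533i
X[2] = -1.8541-2.6287i
X[3] = -1.8541+2.6287i
X[4] = 4.8541-4.2533i

X = [4, 4.8541+4.2533i, -1.8541-2.6287i, -1.8541+2.6287i, 4.8541-4.2533i]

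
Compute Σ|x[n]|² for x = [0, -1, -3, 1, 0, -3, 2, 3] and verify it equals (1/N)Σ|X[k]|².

Time domain:
Σ|x[n]|² = |0|² + |-1|² + |-3|² + |1|² + |0|² + |-3|² + |2|² + |3|² = 33.0000

Frequency domain:
(1/8)Σ|X[k]|² = (1/8)(|-1|² + |2.8284+5.0000i|² + |1+8i|² + |-2.8284-5.0000i|² + |-1|² + |-2.8284+5.0000i|² + |1-8i|² + |2.8284-5.0000i|²) = (1/8)·264.0000 = 33.0000

Both sides agree, confirming Parseval's theorem.

Σ|x[n]|² = (1/N)Σ|X[k]|² = 33.0000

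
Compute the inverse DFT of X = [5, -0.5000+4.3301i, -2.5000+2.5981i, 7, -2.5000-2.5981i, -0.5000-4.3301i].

x[n] = (1/6) Σ(k=0 to 5) X[k] · e^(2πikn/6)

Computing each x[n]:
x[0] = 1
x[1] = -2
x[2] = 2
x[3] = -1
x[4] = 3
x[5] = 2

x = [1, -2, 2, -1, 3, 2]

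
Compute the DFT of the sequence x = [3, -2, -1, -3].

X[k] = Σ(n=0 to 3) x[n] · ω_4^(nk)
where ω_4 = e^(-2πi/4)

Computing each X[k]:
X[0] = -3
X[1] = 4-1i
X[2] = 7
X[3] = 4+1i

X = [-3, 4-1i, 7, 4+1i]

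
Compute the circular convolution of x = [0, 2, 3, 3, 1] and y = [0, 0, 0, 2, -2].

(x ⊛ y)[n] = Σ(m=0 to 4) x[m] · y[(n-m) mod 5]

Computing each output sample:
(x ⊛ y)[0] = 2
(x ⊛ y)[1] = 0
(x ⊛ y)[2] = -4
(x ⊛ y)[3] = -2
(x ⊛ y)[4] = 4

x ⊛ y = [2, 0, -4, -2, 4]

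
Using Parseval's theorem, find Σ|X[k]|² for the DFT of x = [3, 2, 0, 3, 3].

Parseval: Σ|x[n]|² = (1/N)Σ|X[k]|², so Σ|X[k]|² = N·Σ|x[n]|² = 5·31.0000

Σ|X[k]|² = N·Σ|x[n]|² = 5·31.0000 = 155.0000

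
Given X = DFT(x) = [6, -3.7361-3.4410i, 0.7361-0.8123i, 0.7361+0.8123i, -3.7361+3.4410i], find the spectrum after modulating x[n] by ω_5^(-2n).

Modulation property: DFT(ω_5^(-2n)·x[n]) = X[(k-2) mod 5], so circularly shift X by 2 positions.

X[k-2] = [0.7361+0.8123i, -3.7361+3.4410i, 6, -3.7361-3.4410i, 0.7361-0.8123i]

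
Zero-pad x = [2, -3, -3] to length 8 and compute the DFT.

Original 3-point DFT: [-4, 5, 5]
Zero-padded 8-point DFT provides frequency interpolation.

DFT_8([x, 0, ...]) = [-4, -0.1213+5.1213i, 5+3i, 4.1213-0.8787i, 2, 4.1213+0.8787i, 5-3i, -0.1213-5.1213i]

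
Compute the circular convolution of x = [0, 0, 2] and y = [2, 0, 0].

(x ⊛ y)[n] = Σ(m=0 to 2) x[m] · y[(n-m) mod 3]

Computing each output sample:
(x ⊛ y)[0] = 0
(x ⊛ y)[1] = 0
(x ⊛ y)[2] = 4

x ⊛ y = [0, 0, 4]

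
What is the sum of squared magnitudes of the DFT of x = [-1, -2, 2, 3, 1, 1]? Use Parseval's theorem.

Parseval: Σ|x[n]|² = (1/N)Σ|X[k]|², so Σ|X[k]|² = N·Σ|x[n]|² = 6·20.0000

Σ|X[k]|² = N·Σ|x[n]|² = 6·20.0000 = 120.0000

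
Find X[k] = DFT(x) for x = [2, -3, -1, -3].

X[k] = Σ(n=0 to 3) x[n] · ω_4^(nk)
where ω_4 = e^(-2πi/4)

Computing each X[k]:
X[0] = -5
X[1] = 3
X[2] = 7
X[3] = 3

X = [-5, 3, 7, 3]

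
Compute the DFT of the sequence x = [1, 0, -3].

X[k] = Σ(n=0 to 2) x[n] · ω_3^(nk)
where ω_3 = e^(-2πi/3)

Computing each X[k]:
X[0] = -2
X[1] = 2.5000-2.5981i
X[2] = 2.5000+2.5981i

X = [-2, 2.5000-2.5981i, 2.5000+2.5981i]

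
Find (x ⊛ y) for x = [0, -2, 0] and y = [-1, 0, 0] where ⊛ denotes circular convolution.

(x ⊛ y)[n] = Σ(m=0 to 2) x[m] · y[(n-m) mod 3]

Computing each output sample:
(x ⊛ y)[0] = 0
(x ⊛ y)[1] = 2
(x ⊛ y)[2] = 0

x ⊛ y = [0, 2, 0]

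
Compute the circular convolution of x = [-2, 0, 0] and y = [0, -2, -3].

(x ⊛ y)[n] = Σ(m=0 to 2) x[m] · y[(n-m) mod 3]

Computing each output sample:
(x ⊛ y)[0] = 0
(x ⊛ y)[1] = 4
(x ⊛ y)[2] = 6

x ⊛ y = [0, 4, 6]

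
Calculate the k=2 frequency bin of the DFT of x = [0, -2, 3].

X[2] = Σ(n=0 to 2) x[n] · ω_3^(2n) where ω_3 = e^(-2πi/3)
= (0)·ω_3^0 + (-2)·ω_3^2 + (3)·ω_3^4

X[2] = -0.5000-4.3301i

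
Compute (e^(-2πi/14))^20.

Since ω_14^14 = 1, powers reduce modulo 14.
20 mod 14 = 6
So ω_14^20 = ω_14^6 = e^(-2πi·6/14)

ω_14^20 = ω_14^6 = -0.9010-0.4339i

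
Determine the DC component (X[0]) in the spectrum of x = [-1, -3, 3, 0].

X[0] = Σ(n=0 to 3) x[n] · ω_4^0 = Σ x[n]
= (-1) + (-3) + (3) + (0)

X[0] = -1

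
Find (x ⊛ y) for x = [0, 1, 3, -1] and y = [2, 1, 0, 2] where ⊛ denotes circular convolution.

(x ⊛ y)[n] = Σ(m=0 to 3) x[m] · y[(n-m) mod 4]

Computing each output sample:
(x ⊛ y)[0] = 1
(x ⊛ y)[1] = 8
(x ⊛ y)[2] = 5
(x ⊛ y)[3] = 1

x ⊛ y = [1, 8, 5, 1]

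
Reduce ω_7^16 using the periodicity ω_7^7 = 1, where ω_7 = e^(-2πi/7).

Since ω_7^7 = 1, powers reduce modulo 7.
16 mod 7 = 2
So ω_7^16 = ω_7^2 = e^(-2πi·2/7)

ω_7^16 = ω_7^2 = -0.2225-0.9749i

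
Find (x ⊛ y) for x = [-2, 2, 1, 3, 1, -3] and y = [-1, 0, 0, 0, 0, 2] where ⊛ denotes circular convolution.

(x ⊛ y)[n] = Σ(m=0 to 5) x[m] · y[(n-m) mod 6]

Computing each output sample:
(x ⊛ y)[0] = 6
(x ⊛ y)[1] = 0
(x ⊛ y)[2] = 5
(x ⊛ y)[3] = -1
(x ⊛ y)[4] = -7
(x ⊛ y)[5] = -1

x ⊛ y = [6, 0, 5, -1, -7, -1]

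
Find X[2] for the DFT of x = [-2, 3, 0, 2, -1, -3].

X[2] = Σ(n=0 to 5) x[n] · ω_6^(2n) where ω_6 = e^(-2πi/6)
= (-2)·ω_6^0 + (3)·ω_6^2 + (0)·ω_6^4 + (2)·ω_6^6 + (-1)·ω_6^8 + (-3)·ω_6^10

X[2] = 0.5000-4.3301i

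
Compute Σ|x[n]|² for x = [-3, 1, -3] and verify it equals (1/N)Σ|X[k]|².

Time domain:
Σ|x[n]|² = |-3|² + |1|² + |-3|² = 19.0000

Frequency domain:
(1/3)Σ|X[k]|² = (1/3)(|-5|² + |-2.0000-3.4641i|² + |-2.0000+3.4641i|²) = (1/3)·57.0000 = 19.0000

Both sides agree, confirming Parseval's theorem.

Σ|x[n]|² = (1/N)Σ|X[k]|² = 19.0000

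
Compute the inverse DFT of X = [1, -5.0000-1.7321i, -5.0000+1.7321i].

x[n] = (1/3) Σ(k=0 to 2) X[k] · e^(2πikn/3)

Computing each x[n]:
x[0] = -3
x[1] = 3
x[2] = 1

x = [-3, 3, 1]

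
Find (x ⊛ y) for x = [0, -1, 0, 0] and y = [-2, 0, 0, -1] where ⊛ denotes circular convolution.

(x ⊛ y)[n] = Σ(m=0 to 3) x[m] · y[(n-m) mod 4]

Computing each output sample:
(x ⊛ y)[0] = 1
(x ⊛ y)[1] = 2
(x ⊛ y)[2] = 0
(x ⊛ y)[3] = 0

x ⊛ y = [1, 2, 0, 0]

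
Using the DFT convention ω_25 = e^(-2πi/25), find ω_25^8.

ω_25^8 = e^(-2πi·8/25)
= cos(-2π·8/25) + i·sin(-2π·8/25)
= cos(-16π/25) + i·sin(-16π/25)

ω_25^8 = cos(-16π/25) + i·sin(-16π/25) = -0.4258-0.9048i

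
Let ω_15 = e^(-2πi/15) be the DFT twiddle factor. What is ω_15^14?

ω_15^14 = e^(-2πi·14/15)
= cos(-2π·14/15) + i·sin(-2π·14/15)
= cos(-28π/15) + i·sin(-28π/15)

ω_15^14 = cos(-28π/15) + i·sin(-28π/15) = 0.9135+0.4067i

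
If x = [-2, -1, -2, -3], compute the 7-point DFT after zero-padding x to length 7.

Original 4-point DFT: [-8, -2i, 0, 2i]
Zero-padded 7-point DFT provides frequency interpolation.

DFT_7([x, 0, ...]) = [-8, 0.5245+4.0333i, -1.8460-2.2383i, -1.6784+1.7950i, -1.6784-1.7950i, -1.8460+2.2383i, 0.5245-4.0333i]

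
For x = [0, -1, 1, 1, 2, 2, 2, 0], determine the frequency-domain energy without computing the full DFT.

Parseval: Σ|x[n]|² = (1/N)Σ|X[k]|², so Σ|X[k]|² = N·Σ|x[n]|² = 8·15.0000

Σ|X[k]|² = N·Σ|x[n]|² = 8·15.0000 = 120.0000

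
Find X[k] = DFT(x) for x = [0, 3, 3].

X[k] = Σ(n=0 to 2) x[n] · ω_3^(nk)
where ω_3 = e^(-2πi/3)

Computing each X[k]:
X[0] = 6
X[1] = -3
X[2] = -3

X = [6, -3, -3]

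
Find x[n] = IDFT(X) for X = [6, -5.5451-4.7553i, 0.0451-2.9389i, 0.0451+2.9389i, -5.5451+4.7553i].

x[n] = (1/5) Σ(k=0 to 4) X[k] · e^(2πikn/5)

Computing each x[n]:
x[0] = -1
x[1] = 3
x[2] = 3
x[3] = 3
x[4] = -2

x = [-1, 3, 3, 3, -2]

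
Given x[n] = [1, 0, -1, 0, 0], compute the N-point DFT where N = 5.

X[k] = Σ(n=0 to 4) x[n] · ω_5^(nk)
where ω_5 = e^(-2πi/5)

Computing each X[k]:
X[0] = 0
X[1] = 1.8090+0.5878i
X[2] = 0.6910-0.9511i
X[3] = 0.6910+0.9511i
X[4] = 1.8090-0.5878i

X = [0, 1.8090+0.5878i, 0.6910-0.9511i, 0.6910+0.9511i, 1.8090-0.5878i]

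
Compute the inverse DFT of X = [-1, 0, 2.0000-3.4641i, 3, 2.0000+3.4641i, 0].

x[n] = (1/6) Σ(k=0 to 5) X[k] · e^(2πikn/6)

Computing each x[n]:
x[0] = 1
x[1] = 0
x[2] = -1
x[3] = 0
x[4] = 1
x[5] = -2

x = [1, 0, -1, 0, 1, -2]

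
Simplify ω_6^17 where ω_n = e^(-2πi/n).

Since ω_6^6 = 1, powers reduce modulo 6.
17 mod 6 = 5
So ω_6^17 = ω_6^5 = e^(-2πi·5/6)

ω_6^17 = ω_6^5 = 0.5000+0.8660i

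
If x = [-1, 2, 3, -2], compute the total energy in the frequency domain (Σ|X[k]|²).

Parseval: Σ|x[n]|² = (1/N)Σ|X[k]|², so Σ|X[k]|² = N·Σ|x[n]|² = 4·18.0000

Σ|X[k]|² = N·Σ|x[n]|² = 4·18.0000 = 72.0000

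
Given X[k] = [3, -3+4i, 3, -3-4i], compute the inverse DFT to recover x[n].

x[n] = (1/4) Σ(k=0 to 3) X[k] · e^(2πikn/4)

Computing each x[n]:
x[0] = 0
x[1] = -2
x[2] = 3
x[3] = 2

x = [0, -2, 3, 2]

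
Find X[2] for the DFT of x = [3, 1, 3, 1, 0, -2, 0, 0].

X[2] = Σ(n=0 to 7) x[n] · ω_8^(2n) where ω_8 = e^(-2πi/8)
= (3)·ω_8^0 + (1)·ω_8^2 + (3)·ω_8^4 + (1)·ω_8^6 + (0)·ω_8^8 + (-2)·ω_8^10 + (0)·ω_8^12 + (0)·ω_8^14

X[2] = 2i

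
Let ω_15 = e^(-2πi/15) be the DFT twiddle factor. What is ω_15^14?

ω_15^14 = e^(-2πi·14/15)
= cos(-2π·14/15) + i·sin(-2π·14/15)
= cos(-28π/15) + i·sin(-28π/15)

ω_15^14 = cos(-28π/15) + i·sin(-28π/15) = 0.9135+0.4067i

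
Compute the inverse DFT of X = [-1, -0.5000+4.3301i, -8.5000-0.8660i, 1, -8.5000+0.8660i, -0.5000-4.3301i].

x[n] = (1/6) Σ(k=0 to 5) X[k] · e^(2πikn/6)

Computing each x[n]:
x[0] = -3
x[1] = 0
x[2] = 0
x[3] = -3
x[4] = 3
x[5] = 2

x = [-3, 0, 0, -3, 3, 2]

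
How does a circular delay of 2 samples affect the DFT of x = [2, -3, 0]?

Time shift by 2: X_shifted[k] = ω_3^(2k) · X[k]
Shifted x = [-3, 0, 2]

DFT(x[n-2]) = [-1, -4.0000+1.7321i, -4.0000-1.7321i]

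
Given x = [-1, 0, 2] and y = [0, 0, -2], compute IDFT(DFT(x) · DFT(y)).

(x ⊛ y)[n] = Σ(m=0 to 2) x[m] · y[(n-m) mod 3]

Computing each output sample:
(x ⊛ y)[0] = 0
(x ⊛ y)[1] = -4
(x ⊛ y)[2] = 2

x ⊛ y = [0, -4, 2]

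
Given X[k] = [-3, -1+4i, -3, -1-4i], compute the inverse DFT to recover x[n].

x[n] = (1/4) Σ(k=0 to 3) X[k] · e^(2πikn/4)

Computing each x[n]:
x[0] = -2
x[1] = -2
x[2] = -1
x[3] = 2

x = [-2, -2, -1, 2]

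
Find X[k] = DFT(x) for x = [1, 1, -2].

X[k] = Σ(n=0 to 2) x[n] · ω_3^(nk)
where ω_3 = e^(-2πi/3)

Computing each X[k]:
X[0] = 0
X[1] = 1.5000-2.5981i
X[2] = 1.5000+2.5981i

X = [0, 1.5000-2.5981i, 1.5000+2.5981i]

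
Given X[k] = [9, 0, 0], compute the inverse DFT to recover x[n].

x[n] = (1/3) Σ(k=0 to 2) X[k] · e^(2πikn/3)

Computing each x[n]:
x[0] = 3
x[1] = 3
x[2] = 3

x = [3, 3, 3]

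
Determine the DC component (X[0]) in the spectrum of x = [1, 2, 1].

X[0] = Σ(n=0 to 2) x[n] · ω_3^0 = Σ x[n]
= (1) + (2) + (1)

X[0] = 4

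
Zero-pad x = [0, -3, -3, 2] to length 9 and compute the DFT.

Original 4-point DFT: [-4, 3+5i, -2, 3-5i]
Zero-padded 9-point DFT provides frequency interpolation.

DFT_9([x, 0, ...]) = [-4, -3.8191+3.1507i, 1.2981+5.7125i, 5, -0.4791-2.6344i, -0.4791+2.6344i, 5, 1.2981-5.7125i, -3.8191-3.1507i]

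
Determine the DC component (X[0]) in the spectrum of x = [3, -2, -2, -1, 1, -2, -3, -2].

X[0] = Σ(n=0 to 7) x[n] · ω_8^0 = Σ x[n]
= (3) + (-2) + (-2) + (-1) + (1) + (-2) + (-3) + (-2)

X[0] = -8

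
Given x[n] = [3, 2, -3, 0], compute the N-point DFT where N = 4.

X[k] = Σ(n=0 to 3) x[n] · ω_4^(nk)
where ω_4 = e^(-2πi/4)

Computing each X[k]:
X[0] = 2
X[1] = 6-2i
X[2] = -2
X[3] = 6+2i

X = [2, 6-2i, -2, 6+2i]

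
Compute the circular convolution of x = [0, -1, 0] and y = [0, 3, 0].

(x ⊛ y)[n] = Σ(m=0 to 2) x[m] · y[(n-m) mod 3]

Computing each output sample:
(x ⊛ y)[0] = 0
(x ⊛ y)[1] = 0
(x ⊛ y)[2] = -3

x ⊛ y = [0, 0, -3]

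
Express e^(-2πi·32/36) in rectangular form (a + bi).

ω_36^32 = e^(-2πi·32/36)
= cos(-2π·32/36) + i·sin(-2π·32/36)
= cos(-64π/36) + i·sin(-64π/36)

ω_36^32 = cos(-64π/36) + i·sin(-64π/36) = 0.7660+0.6428i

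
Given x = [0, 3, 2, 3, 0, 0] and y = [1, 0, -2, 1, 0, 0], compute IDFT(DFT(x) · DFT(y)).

(x ⊛ y)[n] = Σ(m=0 to 5) x[m] · y[(n-m) mod 6]

Computing each output sample:
(x ⊛ y)[0] = 3
(x ⊛ y)[1] = 3
(x ⊛ y)[2] = 2
(x ⊛ y)[3] = -3
(x ⊛ y)[4] = -1
(x ⊛ y)[5] = -4

x ⊛ y = [3, 3, 2, -3, -1, -4]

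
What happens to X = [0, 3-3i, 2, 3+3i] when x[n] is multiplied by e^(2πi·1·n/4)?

Modulation property: DFT(ω_4^(-1n)·x[n]) = X[(k-1) mod 4], so circularly shift X by 1 positions.

X[k-1] = [3+3i, 0, 3-3i, 2]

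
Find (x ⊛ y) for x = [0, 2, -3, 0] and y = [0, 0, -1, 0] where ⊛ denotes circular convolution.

(x ⊛ y)[n] = Σ(m=0 to 3) x[m] · y[(n-m) mod 4]

Computing each output sample:
(x ⊛ y)[0] = 3
(x ⊛ y)[1] = 0
(x ⊛ y)[2] = 0
(x ⊛ y)[3] = -2

x ⊛ y = [3, 0, 0, -2]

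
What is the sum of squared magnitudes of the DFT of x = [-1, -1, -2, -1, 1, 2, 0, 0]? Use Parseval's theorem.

Parseval: Σ|x[n]|² = (1/N)Σ|X[k]|², so Σ|X[k]|² = N·Σ|x[n]|² = 8·12.0000

Σ|X[k]|² = N·Σ|x[n]|² = 8·12.0000 = 96.0000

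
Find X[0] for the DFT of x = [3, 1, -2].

X[0] = Σ(n=0 to 2) x[n] · ω_3^0 = Σ x[n]
= (3) + (1) + (-2)

X[0] = 2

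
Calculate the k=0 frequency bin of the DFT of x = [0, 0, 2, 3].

X[0] = Σ(n=0 to 3) x[n] · ω_4^0 = Σ x[n]
= (0) + (0) + (2) + (3)

X[0] = 5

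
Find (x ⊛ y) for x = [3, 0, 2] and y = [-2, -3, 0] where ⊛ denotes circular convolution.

(x ⊛ y)[n] = Σ(m=0 to 2) x[m] · y[(n-m) mod 3]

Computing each output sample:
(x ⊛ y)[0] = -12
(x ⊛ y)[1] = -9
(x ⊛ y)[2] = -4

x ⊛ y = [-12, -9, -4]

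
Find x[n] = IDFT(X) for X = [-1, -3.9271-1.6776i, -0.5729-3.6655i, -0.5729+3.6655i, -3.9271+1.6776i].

x[n] = (1/5) Σ(k=0 to 4) X[k] · e^(2πikn/5)

Computing each x[n]:
x[0] = -2
x[1] = 1
x[2] = 0
x[3] = 2
x[4] = -2

x = [-2, 1, 0, 2, -2]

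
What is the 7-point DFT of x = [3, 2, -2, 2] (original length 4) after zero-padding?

Original 4-point DFT: [5, 5, -3, 5]
Zero-padded 7-point DFT provides frequency interpolation.

DFT_7([x, 0, ...]) = [5, 2.8901-0.4816i, 5.6039-1.2540i, -0.4940-4.3813i, -0.4940+4.3813i, 5.6039+1.2540i, 2.8901+0.4816i]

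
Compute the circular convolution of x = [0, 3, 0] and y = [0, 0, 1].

(x ⊛ y)[n] = Σ(m=0 to 2) x[m] · y[(n-m) mod 3]

Computing each output sample:
(x ⊛ y)[0] = 3
(x ⊛ y)[1] = 0
(x ⊛ y)[2] = 0

x ⊛ y = [3, 0, 0]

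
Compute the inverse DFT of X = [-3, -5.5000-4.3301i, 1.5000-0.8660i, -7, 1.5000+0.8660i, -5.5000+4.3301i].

x[n] = (1/6) Σ(k=0 to 5) X[k] · e^(2πikn/6)

Computing each x[n]:
x[0] = -3
x[1] = 1
x[2] = 0
x[3] = 3
x[4] = -2
x[5] = -2

x = [-3, 1, 0, 3, -2, -2]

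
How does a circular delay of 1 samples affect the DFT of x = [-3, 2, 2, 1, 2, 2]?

Time shift by 1: X_shifted[k] = ω_6^(1k) · X[k]
Shifted x = [2, -3, 2, 2, 1, 2]

DFT(x[n-1]) = [6, -2.0000+3.4641i, 3.0000+5.1962i, 4, 3.0000-5.1962i, -2.0000-3.4641i]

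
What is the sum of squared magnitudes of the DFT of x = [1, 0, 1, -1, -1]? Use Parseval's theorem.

Parseval: Σ|x[n]|² = (1/N)Σ|X[k]|², so Σ|X[k]|² = N·Σ|x[n]|² = 5·4.0000

Σ|X[k]|² = N·Σ|x[n]|² = 5·4.0000 = 20.0000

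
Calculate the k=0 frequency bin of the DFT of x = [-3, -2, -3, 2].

X[0] = Σ(n=0 to 3) x[n] · ω_4^0 = Σ x[n]
= (-3) + (-2) + (-3) + (2)

X[0] = -6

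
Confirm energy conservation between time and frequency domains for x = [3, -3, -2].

Time domain:
Σ|x[n]|² = |3|² + |-3|² + |-2|² = 22.0000

Frequency domain:
(1/3)Σ|X[k]|² = (1/3)(|-2|² + |5.5000+0.8660i|² + |5.5000-0.8660i|²) = (1/3)·66.0000 = 22.0000

Both sides agree, confirming Parseval's theorem.

Σ|x[n]|² = (1/N)Σ|X[k]|² = 22.0000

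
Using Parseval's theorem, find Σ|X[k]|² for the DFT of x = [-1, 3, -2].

Parseval: Σ|x[n]|² = (1/N)Σ|X[k]|², so Σ|X[k]|² = N·Σ|x[n]|² = 3·14.0000

Σ|X[k]|² = N·Σ|x[n]|² = 3·14.0000 = 42.0000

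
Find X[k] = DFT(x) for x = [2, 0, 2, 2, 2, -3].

X[k] = Σ(n=0 to 5) x[n] · ω_6^(nk)
where ω_6 = e^(-2πi/6)

Computing each X[k]:
X[0] = 5
X[1] = -3.5000-2.5981i
X[2] = 3.5000-2.5981i
X[3] = 7
X[4] = 3.5000+2.5981i
X[5] = -3.5000+2.5981i

X = [5, -3.5000-2.5981i, 3.5000-2.5981i, 7, 3.5000+2.5981i, -3.5000+2.5981i]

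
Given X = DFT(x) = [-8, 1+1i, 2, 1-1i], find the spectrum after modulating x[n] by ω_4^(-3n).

Modulation property: DFT(ω_4^(-3n)·x[n]) = X[(k-3) mod 4], so circularly shift X by 3 positions.

X[k-3] = [1+1i, 2, 1-1i, -8]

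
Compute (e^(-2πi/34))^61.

Since ω_34^34 = 1, powers reduce modulo 34.
61 mod 34 = 27
So ω_34^61 = ω_34^27 = e^(-2πi·27/34)

ω_34^61 = ω_34^27 = 0.2737+0.9618i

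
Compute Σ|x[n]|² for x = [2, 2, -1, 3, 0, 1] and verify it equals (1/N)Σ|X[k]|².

Time domain:
Σ|x[n]|² = |2|² + |2|² + |-1|² + |3|² + |0|² + |1|² = 19.0000

Frequency domain:
(1/6)Σ|X[k]|² = (1/6)(|7|² + |1|² + |4.0000-1.7321i|² + |-5|² + |4.0000+1.7321i|² + |1|²) = (1/6)·114.0000 = 19.0000

Both sides agree, confirming Parseval's theorem.

Σ|x[n]|² = (1/N)Σ|X[k]|² = 19.0000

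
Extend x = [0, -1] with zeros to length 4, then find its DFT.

Original 2-point DFT: [-1, 1]
Zero-padded 4-point DFT provides frequency interpolation.

DFT_4([x, 0, ...]) = [-1, 1i, 1, -1i]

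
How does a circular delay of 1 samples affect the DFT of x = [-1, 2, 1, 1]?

Time shift by 1: X_shifted[k] = ω_4^(1k) · X[k]
Shifted x = [1, -1, 2, 1]

DFT(x[n-1]) = [3, -1+2i, 3, -1-2i]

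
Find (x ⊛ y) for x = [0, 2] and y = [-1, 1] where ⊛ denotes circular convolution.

(x ⊛ y)[n] = Σ(m=0 to 1) x[m] · y[(n-m) mod 2]

Computing each output sample:
(x ⊛ y)[0] = 2
(x ⊛ y)[1] = -2

x ⊛ y = [2, -2]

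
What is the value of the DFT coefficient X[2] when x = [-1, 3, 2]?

X[2] = Σ(n=0 to 2) x[n] · ω_3^(2n) where ω_3 = e^(-2πi/3)
= (-1)·ω_3^0 + (3)·ω_3^2 + (2)·ω_3^4

X[2] = -3.5000+0.8660i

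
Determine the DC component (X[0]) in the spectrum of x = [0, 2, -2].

X[0] = Σ(n=0 to 2) x[n] · ω_3^0 = Σ x[n]
= (0) + (2) + (-2)

X[0] = 0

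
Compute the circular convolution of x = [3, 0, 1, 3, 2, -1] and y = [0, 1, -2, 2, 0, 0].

(x ⊛ y)[n] = Σ(m=0 to 5) x[m] · y[(n-m) mod 6]

Computing each output sample:
(x ⊛ y)[0] = 1
(x ⊛ y)[1] = 9
(x ⊛ y)[2] = -8
(x ⊛ y)[3] = 7
(x ⊛ y)[4] = 1
(x ⊛ y)[5] = -2

x ⊛ y = [1, 9, -8, 7, 1, -2]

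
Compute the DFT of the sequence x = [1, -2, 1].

X[k] = Σ(n=0 to 2) x[n] · ω_3^(nk)
where ω_3 = e^(-2πi/3)

Computing each X[k]:
X[0] = 0
X[1] = 1.5000+2.5981i
X[2] = 1.5000-2.5981i

X = [0, 1.5000+2.5981i, 1.5000-2.5981i]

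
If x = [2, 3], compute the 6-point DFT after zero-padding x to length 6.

Original 2-point DFT: [5, -1]
Zero-padded 6-point DFT provides frequency interpolation.

DFT_6([x, 0, ...]) = [5, 3.5000-2.5981i, 0.5000-2.5981i, -1, 0.5000+2.5981i, 3.5000+2.5981i]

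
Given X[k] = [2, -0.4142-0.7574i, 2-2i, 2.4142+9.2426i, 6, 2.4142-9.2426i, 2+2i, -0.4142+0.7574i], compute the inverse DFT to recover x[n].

x[n] = (1/8) Σ(k=0 to 7) X[k] · e^(2πikn/8)

Computing each x[n]:
x[0] = 2
x[1] = -2
x[2] = 3
x[3] = -2
x[4] = 1
x[5] = 2
x[6] = -2
x[7] = 0

x = [2, -2, 3, -2, 1, 2, -2, 0]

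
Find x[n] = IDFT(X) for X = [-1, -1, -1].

x[n] = (1/3) Σ(k=0 to 2) X[k] · e^(2πikn/3)

Computing each x[n]:
x[0] = -1
x[1] = 0
x[2] = 0

x = [-1, 0, 0]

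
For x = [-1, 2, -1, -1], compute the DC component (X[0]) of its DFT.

X[0] = Σ(n=0 to 3) x[n] · ω_4^0 = Σ x[n]
= (-1) + (2) + (-1) + (-1)

X[0] = -1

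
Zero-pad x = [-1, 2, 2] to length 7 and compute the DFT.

Original 3-point DFT: [3, -3, -3]
Zero-padded 7-point DFT provides frequency interpolation.

DFT_7([x, 0, ...]) = [3, -0.1981-3.5135i, -3.2470-1.0821i, -1.5550+0.6959i, -1.5550-0.6959i, -3.2470+1.0821i, -0.1981+3.5135i]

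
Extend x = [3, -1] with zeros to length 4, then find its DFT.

Original 2-point DFT: [2, 4]
Zero-padded 4-point DFT provides frequency interpolation.

DFT_4([x, 0, ...]) = [2, 3+1i, 4, 3-1i]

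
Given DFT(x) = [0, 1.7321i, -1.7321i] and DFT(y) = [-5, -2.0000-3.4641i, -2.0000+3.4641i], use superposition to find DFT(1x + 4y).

By linearity: DFT(1x + 4y) = 1·DFT(x) + 4·DFT(y)
= 1·[0, 1.7321i, -1.7321i] + 4·[-5, -2.0000-3.4641i, -2.0000+3.4641i]

Computing element-wise:
Z[0] = 1·(0) + 4·(-5) = -20
Z[1] = 1·(1.7321i) + 4·(-2.0000-3.4641i) = -8.0000-12.1243i
Z[2] = 1·(-1.7321i) + 4·(-2.0000+3.4641i) = -8.0000+12.1243i

DFT(1x + 4y) = 1·X + 4·Y = [-20, -8.0000-12.1243i, -8.0000+12.1243i]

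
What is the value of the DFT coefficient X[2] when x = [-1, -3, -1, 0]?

X[2] = Σ(n=0 to 3) x[n] · ω_4^(2n) where ω_4 = e^(-2πi/4)
= (-1)·ω_4^0 + (-3)·ω_4^2 + (-1)·ω_4^4 + (0)·ω_4^6

X[2] = 1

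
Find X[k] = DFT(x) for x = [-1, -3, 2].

X[k] = Σ(n=0 to 2) x[n] · ω_3^(nk)
where ω_3 = e^(-2πi/3)

Computing each X[k]:
X[0] = -2
X[1] = -0.5000+4.3301i
X[2] = -0.5000-4.3301i

X = [-2, -0.5000+4.3301i, -0.5000-4.3301i]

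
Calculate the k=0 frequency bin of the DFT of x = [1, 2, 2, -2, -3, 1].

X[0] = Σ(n=0 to 5) x[n] · ω_6^0 = Σ x[n]
= (1) + (2) + (2) + (-2) + (-3) + (1)

X[0] = 1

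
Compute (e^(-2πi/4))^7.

Since ω_4^4 = 1, powers reduce modulo 4.
7 mod 4 = 3
So ω_4^7 = ω_4^3 = e^(-2πi·3/4)

ω_4^7 = ω_4^3 = 1i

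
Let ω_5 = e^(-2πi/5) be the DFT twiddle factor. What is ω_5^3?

ω_5^3 = e^(-2πi·3/5)
= cos(-2π·3/5) + i·sin(-2π·3/5)
= cos(-6π/5) + i·sin(-6π/5)

ω_5^3 = cos(-6π/5) + i·sin(-6π/5) = -0.8090+0.5878i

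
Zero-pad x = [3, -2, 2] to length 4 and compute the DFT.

Original 3-point DFT: [3, 3.0000+3.4641i, 3.0000-3.4641i]
Zero-padded 4-point DFT provides frequency interpolation.

DFT_4([x, 0, ...]) = [3, 1+2i, 7, 1-2i]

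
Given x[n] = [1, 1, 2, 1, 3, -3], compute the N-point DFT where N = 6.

X[k] = Σ(n=0 to 5) x[n] · ω_6^(nk)
where ω_6 = e^(-2πi/6)

Computing each X[k]:
X[0] = 5
X[1] = -3.5000-2.5981i
X[2] = 0.5000-4.3301i
X[3] = 7
X[4] = 0.5000+4.3301i
X[5] = -3.5000+2.5981i

X = [5, -3.5000-2.5981i, 0.5000-4.3301i, 7, 0.5000+4.3301i, -3.5000+2.5981i]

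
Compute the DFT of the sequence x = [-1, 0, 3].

X[k] = Σ(n=0 to 2) x[n] · ω_3^(nk)
where ω_3 = e^(-2πi/3)

Computing each X[k]:
X[0] = 2
X[1] = -2.5000+2.5981i
X[2] = -2.5000-2.5981i

X = [2, -2.5000+2.5981i, -2.5000-2.5981i]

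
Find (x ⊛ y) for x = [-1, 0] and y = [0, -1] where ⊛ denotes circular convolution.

(x ⊛ y)[n] = Σ(m=0 to 1) x[m] · y[(n-m) mod 2]

Computing each output sample:
(x ⊛ y)[0] = 0
(x ⊛ y)[1] = 1

x ⊛ y = [0, 1]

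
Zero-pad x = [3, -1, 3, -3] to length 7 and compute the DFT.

Original 4-point DFT: [2, -2i, 10, 2i]
Zero-padded 7-point DFT provides frequency interpolation.

DFT_7([x, 0, ...]) = [2, 4.4119-0.8413i, -1.3509-0.0689i, 6.4390+5.7042i, 6.4390-5.7042i, -1.3509+0.0689i, 4.4119+0.8413i]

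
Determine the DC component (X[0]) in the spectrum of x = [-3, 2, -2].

X[0] = Σ(n=0 to 2) x[n] · ω_3^0 = Σ x[n]
= (-3) + (2) + (-2)

X[0] = -3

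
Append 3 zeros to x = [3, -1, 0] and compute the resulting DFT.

Original 3-point DFT: [2, 3.5000+0.8660i, 3.5000-0.8660i]
Zero-padded 6-point DFT provides frequency interpolation.

DFT_6([x, 0, ...]) = [2, 2.5000+0.8660i, 3.5000+0.8660i, 4, 3.5000-0.8660i, 2.5000-0.8660i]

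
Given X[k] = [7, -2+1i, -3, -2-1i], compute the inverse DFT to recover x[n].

x[n] = (1/4) Σ(k=0 to 3) X[k] · e^(2πikn/4)

Computing each x[n]:
x[0] = 0
x[1] = 2
x[2] = 2
x[3] = 3

x = [0, 2, 2, 3]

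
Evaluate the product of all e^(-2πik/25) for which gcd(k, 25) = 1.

The primitive 25th roots of unity are ω_25^k for k coprime to 25: k ∈ {1, 2, 3, 4, 6, 7, 8, 9, 11, 12, 13, 14, 16, 17, 18, 19, 21, 22, 23, 24}
Their product equals the constant term of the cyclotomic polynomial Φ_25(x) up to sign.
For n ≥ 3, the product of all primitive nth roots of unity is 1. (For n=1 it is 1; for n=2 it is -1.)

1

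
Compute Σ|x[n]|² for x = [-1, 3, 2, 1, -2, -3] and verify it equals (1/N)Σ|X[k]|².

Time domain:
Σ|x[n]|² = |-1|² + |3|² + |2|² + |1|² + |-2|² + |-3|² = 28.0000

Frequency domain:
(1/6)Σ|X[k]|² = (1/6)(|0|² + |-2.0000-8.6603i|² + |-1.7321i|² + |-2|² + |1.7321i|² + |-2.0000+8.6603i|²) = (1/6)·168.0000 = 28.0000

Both sides agree, confirming Parseval's theorem.

Σ|x[n]|² = (1/N)Σ|X[k]|² = 28.0000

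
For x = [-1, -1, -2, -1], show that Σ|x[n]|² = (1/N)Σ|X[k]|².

Time domain:
Σ|x[n]|² = |-1|² + |-1|² + |-2|² + |-1|² = 7.0000

Frequency domain:
(1/4)Σ|X[k]|² = (1/4)(|-5|² + |1|² + |-1|² + |1|²) = (1/4)·28.0000 = 7.0000

Both sides agree, confirming Parseval's theorem.

Σ|x[n]|² = (1/N)Σ|X[k]|² = 7.0000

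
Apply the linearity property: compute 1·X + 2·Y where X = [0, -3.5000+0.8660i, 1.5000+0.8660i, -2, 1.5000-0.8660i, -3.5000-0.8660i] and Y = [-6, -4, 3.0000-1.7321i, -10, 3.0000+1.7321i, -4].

By linearity: DFT(1x + 2y) = 1·DFT(x) + 2·DFT(y)
= 1·[0, -3.5000+0.8660i, 1.5000+0.8660i, -2, 1.5000-0.8660i, -3.5000-0.8660i] + 2·[-6, -4, 3.0000-1.7321i, -10, 3.0000+1.7321i, -4]

Computing element-wise:
Z[0] = 1·(0) + 2·(-6) = -12
Z[1] = 1·(-3.5000+0.8660i) + 2·(-4) = -11.5000+0.8660i
Z[2] = 1·(1.5000+0.8660i) + 2·(3.0000-1.7321i) = 7.5000-2.5982i
Z[3] = 1·(-2) + 2·(-10) = -22
Z[4] = 1·(1.5000-0.8660i) + 2·(3.0000+1.7321i) = 7.5000+2.5982i
Z[5] = 1·(-3.5000-0.8660i) + 2·(-4) = -11.5000-0.8660i

DFT(1x + 2y) = 1·X + 2·Y = [-12, -11.5000+0.8660i, 7.5000-2.5982i, -22, 7.5000+2.5982i, -11.5000-0.8660i]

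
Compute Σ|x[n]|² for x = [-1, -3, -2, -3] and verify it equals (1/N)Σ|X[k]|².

Time domain:
Σ|x[n]|² = |-1|² + |-3|² + |-2|² + |-3|² = 23.0000

Frequency domain:
(1/4)Σ|X[k]|² = (1/4)(|-9|² + |1|² + |3|² + |1|²) = (1/4)·92.0000 = 23.0000

Both sides agree, confirming Parseval's theorem.

Σ|x[n]|² = (1/N)Σ|X[k]|² = 23.0000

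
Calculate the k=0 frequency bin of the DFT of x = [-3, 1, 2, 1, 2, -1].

X[0] = Σ(n=0 to 5) x[n] · ω_6^0 = Σ x[n]
= (-3) + (1) + (2) + (1) + (2) + (-1)

X[0] = 2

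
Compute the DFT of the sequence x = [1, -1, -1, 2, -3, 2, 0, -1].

X[k] = Σ(n=0 to 7) x[n] · ω_8^(nk)
where ω_8 = e^(-2πi/8)

Computing each X[k]:
X[0] = -1
X[1] = -0.2426+1.0000i
X[2] = -1
X[3] = 8.2426-1.0000i
X[4] = -5
X[5] = 8.2426+1.0000i
X[6] = -1
X[7] = -0.2426-1.0000i

X = [-1, -0.2426+1.0000i, -1, 8.2426-1.0000i, -5, 8.2426+1.0000i, -1, -0.2426-1.0000i]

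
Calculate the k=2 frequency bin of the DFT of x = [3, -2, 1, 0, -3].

X[2] = Σ(n=0 to 4) x[n] · ω_5^(2n) where ω_5 = e^(-2πi/5)
= (3)·ω_5^0 + (-2)·ω_5^2 + (1)·ω_5^4 + (0)·ω_5^6 + (-3)·ω_5^8

X[2] = 7.3541+0.3633i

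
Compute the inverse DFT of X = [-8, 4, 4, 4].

x[n] = (1/4) Σ(k=0 to 3) X[k] · e^(2πikn/4)

Computing each x[n]:
x[0] = 1
x[1] = -3
x[2] = -3
x[3] = -3

x = [1, -3, -3, -3]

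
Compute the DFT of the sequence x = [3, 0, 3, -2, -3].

X[k] = Σ(n=0 to 4) x[n] · ω_5^(nk)
where ω_5 = e^(-2πi/5)

Computing each X[k]:
X[0] = 1
X[1] = 1.2639-5.7921i
X[2] = 5.7361+2.9919i
X[3] = 5.7361-2.9919i
X[4] = 1.2639+5.7921i

X = [1, 1.2639-5.7921i, 5.7361+2.9919i, 5.7361-2.9919i, 1.2639+5.7921i]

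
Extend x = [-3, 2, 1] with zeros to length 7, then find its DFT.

Original 3-point DFT: [0, -4.5000-0.8660i, -4.5000+0.8660i]
Zero-padded 7-point DFT provides frequency interpolation.

DFT_7([x, 0, ...]) = [0, -1.9755-2.5386i, -4.3460-1.5160i, -4.1784-0.0859i, -4.1784+0.0859i, -4.3460+1.5160i, -1.9755+2.5386i]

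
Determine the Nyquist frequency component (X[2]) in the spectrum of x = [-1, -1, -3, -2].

X[2] = Σ(n=0 to 3) x[n] · ω_4^(2n) where ω_4 = e^(-2πi/4)
= (-1)·ω_4^0 + (-1)·ω_4^2 + (-3)·ω_4^4 + (-2)·ω_4^6

X[2] = -1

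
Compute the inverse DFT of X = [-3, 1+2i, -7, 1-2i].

x[n] = (1/4) Σ(k=0 to 3) X[k] · e^(2πikn/4)

Computing each x[n]:
x[0] = -2
x[1] = 0
x[2] = -3
x[3] = 2

x = [-2, 0, -3, 2]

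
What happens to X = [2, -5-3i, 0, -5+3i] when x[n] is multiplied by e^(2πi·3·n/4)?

Modulation property: DFT(ω_4^(-3n)·x[n]) = X[(k-3) mod 4], so circularly shift X by 3 positions.

X[k-3] = [-5-3i, 0, -5+3i, 2]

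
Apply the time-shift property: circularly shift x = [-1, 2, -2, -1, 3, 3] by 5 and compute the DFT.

Time shift by 5: X_shifted[k] = ω_6^(5k) · X[k]
Shifted x = [2, -2, -1, 3, 3, -1]

DFT(x[n-5]) = [4, -3.5000+4.3301i, 5.5000-2.5981i, 4, 5.5000+2.5981i, -3.5000-4.3301i]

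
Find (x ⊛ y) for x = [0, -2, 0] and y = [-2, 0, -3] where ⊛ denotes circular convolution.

(x ⊛ y)[n] = Σ(m=0 to 2) x[m] · y[(n-m) mod 3]

Computing each output sample:
(x ⊛ y)[0] = 6
(x ⊛ y)[1] = 4
(x ⊛ y)[2] = 0

x ⊛ y = [6, 4, 0]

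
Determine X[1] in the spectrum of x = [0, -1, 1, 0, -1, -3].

X[1] = Σ(n=0 to 5) x[n] · ω_6^(1n) where ω_6 = e^(-2πi/6)
= (0)·ω_6^0 + (-1)·ω_6^1 + (1)·ω_6^2 + (0)·ω_6^3 + (-1)·ω_6^4 + (-3)·ω_6^5

X[1] = -2.0000-3.4641i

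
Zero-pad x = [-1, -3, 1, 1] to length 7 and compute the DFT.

Original 4-point DFT: [-2, -2+4i, 2, -2-4i]
Zero-padded 7-point DFT provides frequency interpolation.

DFT_7([x, 0, ...]) = [-2, -3.9940+0.9367i, -0.6099+4.1405i, 2.1039+1.1086i, 2.1039-1.1086i, -0.6099-4.1405i, -3.9940-0.9367i]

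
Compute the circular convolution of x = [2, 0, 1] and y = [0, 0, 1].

(x ⊛ y)[n] = Σ(m=0 to 2) x[m] · y[(n-m) mod 3]

Computing each output sample:
(x ⊛ y)[0] = 0
(x ⊛ y)[1] = 1
(x ⊛ y)[2] = 2

x ⊛ y = [0, 1, 2]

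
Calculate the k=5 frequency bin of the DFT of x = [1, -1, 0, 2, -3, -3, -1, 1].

X[5] = Σ(n=0 to 7) x[n] · ω_8^(5n) where ω_8 = e^(-2πi/8)
= (1)·ω_8^0 + (-1)·ω_8^5 + (0)·ω_8^10 + (2)·ω_8^15 + (-3)·ω_8^20 + (-3)·ω_8^25 + (-1)·ω_8^30 + (1)·ω_8^35

X[5] = 3.2929+1.1213i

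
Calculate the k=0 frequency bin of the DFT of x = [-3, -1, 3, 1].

X[0] = Σ(n=0 to 3) x[n] · ω_4^0 = Σ x[n]
= (-3) + (-1) + (3) + (1)

X[0] = 0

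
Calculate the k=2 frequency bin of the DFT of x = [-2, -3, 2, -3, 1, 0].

X[2] = Σ(n=0 to 5) x[n] · ω_6^(2n) where ω_6 = e^(-2πi/6)
= (-2)·ω_6^0 + (-3)·ω_6^2 + (2)·ω_6^4 + (-3)·ω_6^6 + (1)·ω_6^8 + (0)·ω_6^10

X[2] = -5.0000+3.4641i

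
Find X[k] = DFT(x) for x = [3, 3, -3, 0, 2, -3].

X[k] = Σ(n=0 to 5) x[n] · ω_6^(nk)
where ω_6 = e^(-2πi/6)

Computing each X[k]:
X[0] = 2
X[1] = 3.5000-0.8660i
X[2] = 3.5000-9.5263i
X[3] = 2
X[4] = 3.5000+9.5263i
X[5] = 3.5000+0.8660i

X = [2, 3.5000-0.8660i, 3.5000-9.5263i, 2, 3.5000+9.5263i, 3.5000+0.8660i]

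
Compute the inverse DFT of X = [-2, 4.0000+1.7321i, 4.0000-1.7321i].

x[n] = (1/3) Σ(k=0 to 2) X[k] · e^(2πikn/3)

Computing each x[n]:
x[0] = 2
x[1] = -3
x[2] = -1

x = [2, -3, -1]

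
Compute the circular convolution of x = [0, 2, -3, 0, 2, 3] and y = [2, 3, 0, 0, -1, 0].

(x ⊛ y)[n] = Σ(m=0 to 5) x[m] · y[(n-m) mod 6]

Computing each output sample:
(x ⊛ y)[0] = 12
(x ⊛ y)[1] = 4
(x ⊛ y)[2] = -2
(x ⊛ y)[3] = -12
(x ⊛ y)[4] = 4
(x ⊛ y)[5] = 10

x ⊛ y = [12, 4, -2, -12, 4, 10]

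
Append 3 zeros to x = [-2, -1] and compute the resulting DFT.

Original 2-point DFT: [-3, -1]
Zero-padded 5-point DFT provides frequency interpolation.

DFT_5([x, 0, ...]) = [-3, -2.3090+0.9511i, -1.1910+0.5878i, -1.1910-0.5878i, -2.3090-0.9511i]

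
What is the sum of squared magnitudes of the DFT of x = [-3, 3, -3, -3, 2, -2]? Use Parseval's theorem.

Parseval: Σ|x[n]|² = (1/N)Σ|X[k]|², so Σ|X[k]|² = N·Σ|x[n]|² = 6·44.0000

Σ|X[k]|² = N·Σ|x[n]|² = 6·44.0000 = 264.0000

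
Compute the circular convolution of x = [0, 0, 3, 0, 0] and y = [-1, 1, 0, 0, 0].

(x ⊛ y)[n] = Σ(m=0 to 4) x[m] · y[(n-m) mod 5]

Computing each output sample:
(x ⊛ y)[0] = 0
(x ⊛ y)[1] = 0
(x ⊛ y)[2] = -3
(x ⊛ y)[3] = 3
(x ⊛ y)[4] = 0

x ⊛ y = [0, 0, -3, 3, 0]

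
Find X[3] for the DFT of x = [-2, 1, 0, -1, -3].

X[3] = Σ(n=0 to 4) x[n] · ω_5^(3n) where ω_5 = e^(-2πi/5)
= (-2)·ω_5^0 + (1)·ω_5^3 + (0)·ω_5^6 + (-1)·ω_5^9 + (-3)·ω_5^12

X[3] = -0.6910+1.4001i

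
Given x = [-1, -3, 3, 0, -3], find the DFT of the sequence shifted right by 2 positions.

Time shift by 2: X_shifted[k] = ω_5^(2k) · X[k]
Shifted x = [0, -3, -1, -3, 3]

DFT(x[n-2]) = [-4, 3.2361+4.5308i, -1.2361+5.4288i, -1.2361-5.4288i, 3.2361-4.5308i]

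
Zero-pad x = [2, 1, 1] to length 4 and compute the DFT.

Original 3-point DFT: [4, 1, 1]
Zero-padded 4-point DFT provides frequency interpolation.

DFT_4([x, 0, ...]) = [4, 1-1i, 2, 1+1i]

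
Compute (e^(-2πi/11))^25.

Since ω_11^11 = 1, powers reduce modulo 11.
25 mod 11 = 3
So ω_11^25 = ω_11^3 = e^(-2πi·3/11)

ω_11^25 = ω_11^3 = -0.1423-0.9898i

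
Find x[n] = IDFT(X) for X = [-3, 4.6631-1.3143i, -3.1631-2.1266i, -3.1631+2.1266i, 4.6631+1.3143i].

x[n] = (1/5) Σ(k=0 to 4) X[k] · e^(2πikn/5)

Computing each x[n]:
x[0] = 0
x[1] = 2
x[2] = -3
x[3] = -2
x[4] = 0

x = [0, 2, -3, -2, 0]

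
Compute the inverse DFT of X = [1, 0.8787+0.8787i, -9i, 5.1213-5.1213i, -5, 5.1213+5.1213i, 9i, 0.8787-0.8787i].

x[n] = (1/8) Σ(k=0 to 7) X[k] · e^(2πikn/8)

Computing each x[n]:
x[0] = 1
x[1] = 3
x[2] = -2
x[3] = 0
x[4] = -2
x[5] = 3
x[6] = 1
x[7] = -3

x = [1, 3, -2, 0, -2, 3, 1, -3]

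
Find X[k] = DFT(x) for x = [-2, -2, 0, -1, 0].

X[k] = Σ(n=0 to 4) x[n] · ω_5^(nk)
where ω_5 = e^(-2πi/5)

Computing each X[k]:
X[0] = -5
X[1] = -1.8090+1.3143i
X[2] = -0.6910+2.1266i
X[3] = -0.6910-2.1266i
X[4] = -1.8090-1.3143i

X = [-5, -1.8090+1.3143i, -0.6910+2.1266i, -0.6910-2.1266i, -1.8090-1.3143i]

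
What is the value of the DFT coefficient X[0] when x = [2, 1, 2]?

X[0] = Σ(n=0 to 2) x[n] · ω_3^0 = Σ x[n]
= (2) + (1) + (2)

X[0] = 5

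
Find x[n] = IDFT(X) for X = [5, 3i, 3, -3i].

x[n] = (1/4) Σ(k=0 to 3) X[k] · e^(2πikn/4)

Computing each x[n]:
x[0] = 2
x[1] = -1
x[2] = 2
x[3] = 2

x = [2, -1, 2, 2]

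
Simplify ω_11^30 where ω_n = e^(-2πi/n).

Since ω_11^11 = 1, powers reduce modulo 11.
30 mod 11 = 8
So ω_11^30 = ω_11^8 = e^(-2πi·8/11)

ω_11^30 = ω_11^8 = -0.1423+0.9898i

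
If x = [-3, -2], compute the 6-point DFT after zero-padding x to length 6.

Original 2-point DFT: [-5, -1]
Zero-padded 6-point DFT provides frequency interpolation.

DFT_6([x, 0, ...]) = [-5, -4.0000+1.7321i, -2.0000+1.7321i, -1, -2.0000-1.7321i, -4.0000-1.7321i]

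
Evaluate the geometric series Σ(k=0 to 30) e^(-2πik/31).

Sum of all nth roots of unity equals 0 for n > 1 (geometric series with r ≠ 1).

0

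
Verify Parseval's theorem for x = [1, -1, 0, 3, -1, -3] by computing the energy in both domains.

Time domain:
Σ|x[n]|² = |1|² + |-1|² + |0|² + |3|² + |-1|² + |-3|² = 21.0000

Frequency domain:
(1/6)Σ|X[k]|² = (1/6)(|-1|² + |-3.5000-2.5981i|² + |6.5000-0.8660i|² + |1|² + |6.5000+0.8660i|² + |-3.5000+2.5981i|²) = (1/6)·126.0000 = 21.0000

Both sides agree, confirming Parseval's theorem.

Σ|x[n]|² = (1/N)Σ|X[k]|² = 21.0000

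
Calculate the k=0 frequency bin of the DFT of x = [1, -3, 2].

X[0] = Σ(n=0 to 2) x[n] · ω_3^0 = Σ x[n]
= (1) + (-3) + (2)

X[0] = 0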